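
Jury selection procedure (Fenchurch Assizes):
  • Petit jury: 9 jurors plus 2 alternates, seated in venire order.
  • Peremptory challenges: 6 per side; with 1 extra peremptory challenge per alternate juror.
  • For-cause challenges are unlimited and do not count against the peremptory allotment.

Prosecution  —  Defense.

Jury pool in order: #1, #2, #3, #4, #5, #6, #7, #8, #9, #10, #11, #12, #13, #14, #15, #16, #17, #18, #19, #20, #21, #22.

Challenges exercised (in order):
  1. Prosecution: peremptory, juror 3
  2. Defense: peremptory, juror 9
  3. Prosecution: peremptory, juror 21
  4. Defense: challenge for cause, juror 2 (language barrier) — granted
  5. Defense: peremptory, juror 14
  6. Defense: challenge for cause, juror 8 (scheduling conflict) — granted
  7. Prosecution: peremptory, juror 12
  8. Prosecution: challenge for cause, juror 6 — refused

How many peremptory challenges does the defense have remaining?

Defense allotment: 6 base + 1 × 2 alternates = 8.
Defense peremptories used: #9, #14 — 2 (for-cause on #2, #8 don't count).
Remaining: 8 − 2 = 6.

6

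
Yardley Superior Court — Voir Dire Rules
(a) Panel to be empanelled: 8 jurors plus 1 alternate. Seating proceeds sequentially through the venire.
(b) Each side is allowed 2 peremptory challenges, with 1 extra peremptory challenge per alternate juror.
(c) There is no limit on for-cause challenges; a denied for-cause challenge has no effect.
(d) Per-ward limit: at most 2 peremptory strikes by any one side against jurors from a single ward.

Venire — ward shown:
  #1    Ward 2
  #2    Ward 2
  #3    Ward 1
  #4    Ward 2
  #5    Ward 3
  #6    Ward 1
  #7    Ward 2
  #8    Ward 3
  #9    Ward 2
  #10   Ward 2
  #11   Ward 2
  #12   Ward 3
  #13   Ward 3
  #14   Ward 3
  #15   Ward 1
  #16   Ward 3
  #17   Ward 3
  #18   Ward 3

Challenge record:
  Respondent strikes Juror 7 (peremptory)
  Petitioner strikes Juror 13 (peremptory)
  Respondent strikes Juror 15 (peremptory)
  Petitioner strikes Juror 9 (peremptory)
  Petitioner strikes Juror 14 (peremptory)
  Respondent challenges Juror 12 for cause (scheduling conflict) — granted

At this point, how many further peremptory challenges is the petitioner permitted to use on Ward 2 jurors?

0

Petitioner peremptories so far: #13, #9, #14 — 3 of 3 used, 0 left overall.
Against Ward 2: #9 — 1 used; per-ward cap 2 leaves 1.
Binding limit: min(0, 1) = 0.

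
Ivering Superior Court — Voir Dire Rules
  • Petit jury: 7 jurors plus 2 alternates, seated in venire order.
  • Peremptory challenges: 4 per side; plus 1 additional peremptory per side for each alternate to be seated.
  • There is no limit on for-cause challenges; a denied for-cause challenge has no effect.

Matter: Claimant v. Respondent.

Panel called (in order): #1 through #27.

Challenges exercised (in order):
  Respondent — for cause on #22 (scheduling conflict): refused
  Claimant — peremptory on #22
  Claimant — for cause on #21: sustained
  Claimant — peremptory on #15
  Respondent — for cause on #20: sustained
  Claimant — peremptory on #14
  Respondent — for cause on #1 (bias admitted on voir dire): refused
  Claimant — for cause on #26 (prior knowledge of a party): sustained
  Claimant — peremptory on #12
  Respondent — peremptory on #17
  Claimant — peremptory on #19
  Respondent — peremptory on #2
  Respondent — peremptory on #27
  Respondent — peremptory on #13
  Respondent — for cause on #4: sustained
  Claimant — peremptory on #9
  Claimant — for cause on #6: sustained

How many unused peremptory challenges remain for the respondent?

2

Respondent allotment: 4 base + 1 × 2 alternates = 6.
Respondent peremptories used: #17, #2, #27, #13 — 4 (for-cause on #22, #20, #1, #4 don't count).
Remaining: 6 − 4 = 2.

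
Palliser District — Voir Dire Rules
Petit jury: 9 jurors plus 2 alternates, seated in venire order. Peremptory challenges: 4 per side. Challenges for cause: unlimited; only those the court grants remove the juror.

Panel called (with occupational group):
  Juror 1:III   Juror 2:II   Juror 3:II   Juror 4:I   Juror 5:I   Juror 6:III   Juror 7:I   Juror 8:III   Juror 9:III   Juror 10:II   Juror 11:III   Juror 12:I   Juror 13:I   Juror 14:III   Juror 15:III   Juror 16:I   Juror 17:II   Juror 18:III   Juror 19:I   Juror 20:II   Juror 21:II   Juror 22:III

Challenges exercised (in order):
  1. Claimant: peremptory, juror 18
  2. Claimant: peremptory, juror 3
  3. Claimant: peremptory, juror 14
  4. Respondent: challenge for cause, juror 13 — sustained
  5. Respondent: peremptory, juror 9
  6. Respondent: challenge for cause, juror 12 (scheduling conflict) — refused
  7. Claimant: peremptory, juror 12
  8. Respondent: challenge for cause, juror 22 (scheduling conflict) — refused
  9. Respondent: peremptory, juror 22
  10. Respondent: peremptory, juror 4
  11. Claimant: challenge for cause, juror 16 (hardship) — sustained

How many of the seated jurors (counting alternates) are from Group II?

Removed: #3, #4, #9, #12, #13, #14, #16, #18, #22.
Seated (11 incl. alternates): #1, #2, #5, #6, #7, #8, #10, #11, #15, #17, #19.
Of those, in Group II: #2, #10, #17 → 3.

3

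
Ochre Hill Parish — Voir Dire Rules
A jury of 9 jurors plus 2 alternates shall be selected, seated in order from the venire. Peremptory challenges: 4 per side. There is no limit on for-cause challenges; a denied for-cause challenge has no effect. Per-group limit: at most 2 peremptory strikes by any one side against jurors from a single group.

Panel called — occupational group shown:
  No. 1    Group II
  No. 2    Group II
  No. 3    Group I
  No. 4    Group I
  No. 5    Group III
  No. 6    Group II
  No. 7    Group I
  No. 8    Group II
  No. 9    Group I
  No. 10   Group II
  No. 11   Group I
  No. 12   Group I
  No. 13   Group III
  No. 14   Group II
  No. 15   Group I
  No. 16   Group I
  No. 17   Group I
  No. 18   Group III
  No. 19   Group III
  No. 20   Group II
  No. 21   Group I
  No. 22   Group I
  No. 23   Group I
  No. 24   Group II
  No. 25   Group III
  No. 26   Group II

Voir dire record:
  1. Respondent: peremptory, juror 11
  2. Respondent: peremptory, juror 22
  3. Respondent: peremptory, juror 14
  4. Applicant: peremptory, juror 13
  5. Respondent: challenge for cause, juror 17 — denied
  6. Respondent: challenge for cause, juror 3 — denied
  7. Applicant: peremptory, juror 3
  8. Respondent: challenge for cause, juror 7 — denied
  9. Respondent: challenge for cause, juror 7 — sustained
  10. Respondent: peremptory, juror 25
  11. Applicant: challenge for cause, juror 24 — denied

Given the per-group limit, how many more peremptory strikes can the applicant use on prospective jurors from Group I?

1

Applicant peremptories so far: #13, #3 — 2 of 4 used, 2 left overall.
Against Group I: #3 — 1 used; per-group cap 2 leaves 1.
Binding limit: min(2, 1) = 1.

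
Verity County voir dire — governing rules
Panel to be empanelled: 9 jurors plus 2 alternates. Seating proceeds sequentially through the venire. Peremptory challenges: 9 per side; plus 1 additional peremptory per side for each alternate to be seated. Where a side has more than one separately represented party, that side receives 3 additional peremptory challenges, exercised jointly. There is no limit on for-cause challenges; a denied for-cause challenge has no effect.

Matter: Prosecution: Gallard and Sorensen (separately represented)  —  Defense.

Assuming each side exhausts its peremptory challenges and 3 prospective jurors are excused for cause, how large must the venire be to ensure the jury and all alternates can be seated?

Seats to fill: 9 + 2 alternates = 11.
Peremptories — Prosecution: 9 + 1×2 + 3 = 14; Defense: 9 + 1×2 = 11; total 25.
For-cause removals: 3.
Minimum venire: 11 + 25 + 3 = 39.

39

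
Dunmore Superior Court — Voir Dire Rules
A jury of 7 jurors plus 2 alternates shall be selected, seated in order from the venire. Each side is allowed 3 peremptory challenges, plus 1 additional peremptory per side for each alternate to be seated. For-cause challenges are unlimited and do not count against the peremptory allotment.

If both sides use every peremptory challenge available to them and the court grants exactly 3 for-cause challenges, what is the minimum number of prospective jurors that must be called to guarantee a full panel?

Seats to fill: 7 + 2 alternates = 9.
Peremptories: 3 + 1×2 = 5 per side × 2 sides = 10.
For-cause removals: 3.
Minimum venire: 9 + 10 + 3 = 22.

22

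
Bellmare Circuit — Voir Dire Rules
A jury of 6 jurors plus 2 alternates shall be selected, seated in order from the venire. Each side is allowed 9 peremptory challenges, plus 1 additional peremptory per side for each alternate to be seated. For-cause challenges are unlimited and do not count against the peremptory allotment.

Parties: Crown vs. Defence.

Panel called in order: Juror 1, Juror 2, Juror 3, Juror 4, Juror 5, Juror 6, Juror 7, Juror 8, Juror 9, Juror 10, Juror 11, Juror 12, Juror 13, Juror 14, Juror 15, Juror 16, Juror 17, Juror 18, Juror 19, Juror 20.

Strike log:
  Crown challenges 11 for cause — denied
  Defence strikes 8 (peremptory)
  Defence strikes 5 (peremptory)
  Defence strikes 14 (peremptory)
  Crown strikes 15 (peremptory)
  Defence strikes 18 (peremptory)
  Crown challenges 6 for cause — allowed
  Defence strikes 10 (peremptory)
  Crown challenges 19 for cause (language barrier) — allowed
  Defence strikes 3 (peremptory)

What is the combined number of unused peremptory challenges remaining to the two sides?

15

Crown allotment: 9 base + 1 × 2 alternates = 11. Defence allotment: 9 base + 1 × 2 alternates = 11.
Crown peremptories used: #15 — 1 (for-cause on #11, #6, #19 don't count).
Defence peremptories used: #8, #5, #14, #18, #10, #3 — 6.
Remaining: (11 − 1) + (11 − 6) = 15.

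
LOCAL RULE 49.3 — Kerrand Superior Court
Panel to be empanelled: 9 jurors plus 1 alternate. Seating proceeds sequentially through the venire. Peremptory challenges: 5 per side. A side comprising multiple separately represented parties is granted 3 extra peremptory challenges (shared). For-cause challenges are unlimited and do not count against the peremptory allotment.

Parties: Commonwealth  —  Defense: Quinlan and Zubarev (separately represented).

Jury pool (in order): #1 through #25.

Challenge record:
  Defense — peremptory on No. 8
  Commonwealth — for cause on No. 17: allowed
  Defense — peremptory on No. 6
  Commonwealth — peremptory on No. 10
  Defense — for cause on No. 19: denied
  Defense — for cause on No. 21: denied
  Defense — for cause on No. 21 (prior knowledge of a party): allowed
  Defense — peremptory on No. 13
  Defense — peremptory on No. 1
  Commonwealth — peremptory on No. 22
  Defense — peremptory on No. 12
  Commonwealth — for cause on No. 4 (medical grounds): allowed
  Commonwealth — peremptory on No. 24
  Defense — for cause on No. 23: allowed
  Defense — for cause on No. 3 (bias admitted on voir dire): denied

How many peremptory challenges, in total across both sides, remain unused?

Commonwealth allotment: 5. Defense allotment: 5 base + 3 multi-party = 8.
Commonwealth peremptories used: #10, #22, #24 — 3 (for-cause on #17, #4 don't count).
Defense peremptories used: #8, #6, #13, #1, #12 — 5 (for-cause on #19, #21, #21, #23, #3 don't count).
Remaining: (5 − 3) + (8 − 5) = 5.

5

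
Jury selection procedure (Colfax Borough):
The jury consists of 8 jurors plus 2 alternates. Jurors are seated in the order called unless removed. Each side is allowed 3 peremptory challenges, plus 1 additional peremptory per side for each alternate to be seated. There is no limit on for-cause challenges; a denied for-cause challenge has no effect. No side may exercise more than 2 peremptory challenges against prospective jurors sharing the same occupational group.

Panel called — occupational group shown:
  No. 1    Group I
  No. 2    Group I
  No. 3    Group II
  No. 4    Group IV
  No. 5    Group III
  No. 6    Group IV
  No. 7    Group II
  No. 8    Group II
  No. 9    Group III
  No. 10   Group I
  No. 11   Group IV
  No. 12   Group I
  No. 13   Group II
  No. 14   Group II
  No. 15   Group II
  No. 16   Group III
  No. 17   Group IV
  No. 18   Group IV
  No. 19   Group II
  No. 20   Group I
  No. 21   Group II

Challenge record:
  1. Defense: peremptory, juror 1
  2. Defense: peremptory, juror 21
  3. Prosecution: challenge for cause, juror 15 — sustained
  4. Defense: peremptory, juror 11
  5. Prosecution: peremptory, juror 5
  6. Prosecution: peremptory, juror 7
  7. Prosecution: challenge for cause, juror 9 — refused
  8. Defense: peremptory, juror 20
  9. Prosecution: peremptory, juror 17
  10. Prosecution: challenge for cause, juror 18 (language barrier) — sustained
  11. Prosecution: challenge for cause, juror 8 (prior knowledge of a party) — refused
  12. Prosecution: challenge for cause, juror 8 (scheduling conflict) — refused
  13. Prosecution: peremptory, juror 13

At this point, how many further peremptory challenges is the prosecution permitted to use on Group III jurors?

Prosecution peremptories so far: #5, #7, #17, #13 — 4 of 5 used, 1 left overall.
Against Group III: #5 — 1 used; per-group cap 2 leaves 1.
Binding limit: min(1, 1) = 1.

1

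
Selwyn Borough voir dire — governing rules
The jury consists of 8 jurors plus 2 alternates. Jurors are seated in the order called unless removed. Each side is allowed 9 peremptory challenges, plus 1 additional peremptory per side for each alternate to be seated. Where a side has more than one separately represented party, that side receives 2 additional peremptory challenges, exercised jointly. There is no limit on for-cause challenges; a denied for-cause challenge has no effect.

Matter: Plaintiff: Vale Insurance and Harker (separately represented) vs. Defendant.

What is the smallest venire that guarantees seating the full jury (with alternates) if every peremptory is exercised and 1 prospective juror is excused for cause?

Seats to fill: 8 + 2 alternates = 10.
Peremptories — Plaintiff: 9 + 1×2 + 2 = 13; Defendant: 9 + 1×2 = 11; total 24.
For-cause removals: 1.
Minimum venire: 10 + 24 + 1 = 35.

35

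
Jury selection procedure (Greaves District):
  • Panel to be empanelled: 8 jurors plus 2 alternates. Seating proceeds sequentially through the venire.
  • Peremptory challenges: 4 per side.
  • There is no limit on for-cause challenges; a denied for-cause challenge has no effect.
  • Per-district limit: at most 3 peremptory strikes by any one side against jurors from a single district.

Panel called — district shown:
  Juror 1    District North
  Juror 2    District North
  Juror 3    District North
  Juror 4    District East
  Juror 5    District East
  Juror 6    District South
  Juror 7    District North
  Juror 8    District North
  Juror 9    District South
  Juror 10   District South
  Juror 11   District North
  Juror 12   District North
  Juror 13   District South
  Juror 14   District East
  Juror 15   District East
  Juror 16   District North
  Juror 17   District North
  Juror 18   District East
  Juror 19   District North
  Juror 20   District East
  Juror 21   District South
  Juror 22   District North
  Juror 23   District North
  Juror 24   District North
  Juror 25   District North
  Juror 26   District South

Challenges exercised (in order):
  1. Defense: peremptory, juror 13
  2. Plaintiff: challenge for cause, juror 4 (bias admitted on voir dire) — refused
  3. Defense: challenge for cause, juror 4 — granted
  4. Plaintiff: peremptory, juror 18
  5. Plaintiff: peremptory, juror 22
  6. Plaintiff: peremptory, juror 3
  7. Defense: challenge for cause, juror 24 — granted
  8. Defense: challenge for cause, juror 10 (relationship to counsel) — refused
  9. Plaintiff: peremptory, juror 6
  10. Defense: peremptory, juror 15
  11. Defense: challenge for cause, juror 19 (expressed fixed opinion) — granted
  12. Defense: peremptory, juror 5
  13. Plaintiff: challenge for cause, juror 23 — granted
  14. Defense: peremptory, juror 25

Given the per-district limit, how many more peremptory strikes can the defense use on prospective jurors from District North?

Defense peremptories so far: #13, #15, #5, #25 — 4 of 4 used, 0 left overall.
Against District North: #25 — 1 used; per-district cap 3 leaves 2.
Binding limit: min(0, 2) = 0.

0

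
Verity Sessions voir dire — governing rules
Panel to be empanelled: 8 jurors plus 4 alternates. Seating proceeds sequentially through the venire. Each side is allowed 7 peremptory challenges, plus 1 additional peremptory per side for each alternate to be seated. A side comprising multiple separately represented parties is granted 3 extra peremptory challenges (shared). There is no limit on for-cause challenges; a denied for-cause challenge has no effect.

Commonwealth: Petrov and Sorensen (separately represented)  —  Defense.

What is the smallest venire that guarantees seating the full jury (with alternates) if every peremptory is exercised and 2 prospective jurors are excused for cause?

Seats to fill: 8 + 4 alternates = 12.
Peremptories — Commonwealth: 7 + 1×4 + 3 = 14; Defense: 7 + 1×4 = 11; total 25.
For-cause removals: 2.
Minimum venire: 12 + 25 + 2 = 39.

39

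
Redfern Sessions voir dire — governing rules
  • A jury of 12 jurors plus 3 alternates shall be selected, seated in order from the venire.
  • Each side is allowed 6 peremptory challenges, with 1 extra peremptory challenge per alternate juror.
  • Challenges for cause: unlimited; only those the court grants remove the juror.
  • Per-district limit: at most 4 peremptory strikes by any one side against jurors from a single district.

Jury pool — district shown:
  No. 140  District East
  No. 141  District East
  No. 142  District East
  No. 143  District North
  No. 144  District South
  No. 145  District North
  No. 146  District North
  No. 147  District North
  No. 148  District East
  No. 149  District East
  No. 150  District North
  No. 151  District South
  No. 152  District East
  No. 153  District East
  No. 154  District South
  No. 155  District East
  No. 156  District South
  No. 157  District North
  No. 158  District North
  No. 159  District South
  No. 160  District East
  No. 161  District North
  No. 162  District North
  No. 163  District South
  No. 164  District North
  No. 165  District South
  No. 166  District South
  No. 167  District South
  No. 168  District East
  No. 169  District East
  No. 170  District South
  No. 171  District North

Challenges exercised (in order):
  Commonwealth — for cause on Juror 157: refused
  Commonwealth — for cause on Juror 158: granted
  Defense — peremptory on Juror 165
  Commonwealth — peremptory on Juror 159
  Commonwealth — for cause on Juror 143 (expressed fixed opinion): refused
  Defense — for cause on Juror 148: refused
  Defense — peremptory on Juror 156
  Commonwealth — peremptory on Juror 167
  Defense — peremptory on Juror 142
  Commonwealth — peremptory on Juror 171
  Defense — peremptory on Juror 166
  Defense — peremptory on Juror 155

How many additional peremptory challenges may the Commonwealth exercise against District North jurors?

Commonwealth peremptories so far: #159, #167, #171 — 3 of 9 used, 6 left overall.
Against District North: #171 — 1 used; per-district cap 4 leaves 3.
Binding limit: min(6, 3) = 3.

3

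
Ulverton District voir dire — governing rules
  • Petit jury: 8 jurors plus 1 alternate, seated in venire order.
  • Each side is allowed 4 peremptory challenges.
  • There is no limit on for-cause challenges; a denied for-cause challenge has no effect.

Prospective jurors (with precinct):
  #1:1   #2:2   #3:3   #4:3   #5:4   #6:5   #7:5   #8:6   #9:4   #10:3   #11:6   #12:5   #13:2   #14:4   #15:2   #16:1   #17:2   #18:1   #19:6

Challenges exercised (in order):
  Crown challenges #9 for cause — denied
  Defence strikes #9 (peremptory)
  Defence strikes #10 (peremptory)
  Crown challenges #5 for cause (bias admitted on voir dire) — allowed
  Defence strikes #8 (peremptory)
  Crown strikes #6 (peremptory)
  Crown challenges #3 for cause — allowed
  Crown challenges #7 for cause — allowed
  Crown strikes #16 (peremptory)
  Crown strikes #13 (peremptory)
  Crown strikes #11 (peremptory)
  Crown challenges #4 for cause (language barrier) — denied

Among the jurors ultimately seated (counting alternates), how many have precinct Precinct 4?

1

Removed: #3, #5, #6, #7, #8, #9, #10, #11, #13, #16.
Seated (9 incl. alternates): #1, #2, #4, #12, #14, #15, #17, #18, #19.
Of those, in Precinct 4: #14 → 1.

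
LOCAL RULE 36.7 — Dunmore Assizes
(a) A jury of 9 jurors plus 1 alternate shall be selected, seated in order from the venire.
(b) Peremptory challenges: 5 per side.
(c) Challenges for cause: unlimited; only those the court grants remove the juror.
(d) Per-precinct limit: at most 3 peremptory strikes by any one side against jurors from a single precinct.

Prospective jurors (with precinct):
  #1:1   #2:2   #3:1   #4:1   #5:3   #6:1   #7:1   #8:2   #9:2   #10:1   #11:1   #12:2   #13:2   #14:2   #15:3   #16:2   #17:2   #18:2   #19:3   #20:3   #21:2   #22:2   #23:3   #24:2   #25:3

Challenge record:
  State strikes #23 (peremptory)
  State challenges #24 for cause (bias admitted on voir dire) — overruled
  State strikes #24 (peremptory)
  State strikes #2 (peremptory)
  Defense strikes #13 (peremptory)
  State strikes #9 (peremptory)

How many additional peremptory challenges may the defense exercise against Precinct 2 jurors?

Defense peremptories so far: #13 — 1 of 5 used, 4 left overall.
Against Precinct 2: #13 — 1 used; per-precinct cap 3 leaves 2.
Binding limit: min(4, 2) = 2.

2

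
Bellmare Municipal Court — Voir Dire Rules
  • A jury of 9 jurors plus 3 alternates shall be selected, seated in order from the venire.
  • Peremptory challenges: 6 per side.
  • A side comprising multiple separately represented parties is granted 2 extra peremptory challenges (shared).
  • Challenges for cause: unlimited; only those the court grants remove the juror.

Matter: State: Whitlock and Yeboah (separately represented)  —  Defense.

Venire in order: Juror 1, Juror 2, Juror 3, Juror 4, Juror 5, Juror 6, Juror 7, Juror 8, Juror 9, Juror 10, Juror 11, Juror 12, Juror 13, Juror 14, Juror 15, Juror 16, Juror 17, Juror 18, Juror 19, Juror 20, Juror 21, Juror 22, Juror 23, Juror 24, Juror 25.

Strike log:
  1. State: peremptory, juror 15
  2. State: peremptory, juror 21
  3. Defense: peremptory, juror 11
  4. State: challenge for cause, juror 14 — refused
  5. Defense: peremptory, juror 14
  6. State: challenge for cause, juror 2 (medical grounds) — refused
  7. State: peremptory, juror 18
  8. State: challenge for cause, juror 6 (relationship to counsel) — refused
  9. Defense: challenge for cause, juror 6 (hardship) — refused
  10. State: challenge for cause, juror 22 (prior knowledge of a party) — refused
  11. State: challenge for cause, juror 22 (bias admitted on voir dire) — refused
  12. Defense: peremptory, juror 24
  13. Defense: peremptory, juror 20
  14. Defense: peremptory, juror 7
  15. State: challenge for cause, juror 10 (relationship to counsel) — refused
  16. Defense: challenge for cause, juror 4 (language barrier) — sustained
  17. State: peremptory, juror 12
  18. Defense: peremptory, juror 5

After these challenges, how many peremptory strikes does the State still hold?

4

State allotment: 6 base + 2 multi-party = 8.
State peremptories used: #15, #21, #18, #12 — 4 (for-cause on #14, #2, #6, #22, #22, #10 don't count).
Remaining: 8 − 4 = 4.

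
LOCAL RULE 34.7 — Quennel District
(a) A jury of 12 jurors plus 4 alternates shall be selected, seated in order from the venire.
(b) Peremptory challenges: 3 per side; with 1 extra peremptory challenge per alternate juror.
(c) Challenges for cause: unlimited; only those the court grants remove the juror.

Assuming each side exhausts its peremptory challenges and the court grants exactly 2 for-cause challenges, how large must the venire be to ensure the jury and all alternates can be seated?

Seats to fill: 12 + 4 alternates = 16.
Peremptories: 3 + 1×4 = 7 per side × 2 sides = 14.
For-cause removals: 2.
Minimum venire: 16 + 14 + 2 = 32.

32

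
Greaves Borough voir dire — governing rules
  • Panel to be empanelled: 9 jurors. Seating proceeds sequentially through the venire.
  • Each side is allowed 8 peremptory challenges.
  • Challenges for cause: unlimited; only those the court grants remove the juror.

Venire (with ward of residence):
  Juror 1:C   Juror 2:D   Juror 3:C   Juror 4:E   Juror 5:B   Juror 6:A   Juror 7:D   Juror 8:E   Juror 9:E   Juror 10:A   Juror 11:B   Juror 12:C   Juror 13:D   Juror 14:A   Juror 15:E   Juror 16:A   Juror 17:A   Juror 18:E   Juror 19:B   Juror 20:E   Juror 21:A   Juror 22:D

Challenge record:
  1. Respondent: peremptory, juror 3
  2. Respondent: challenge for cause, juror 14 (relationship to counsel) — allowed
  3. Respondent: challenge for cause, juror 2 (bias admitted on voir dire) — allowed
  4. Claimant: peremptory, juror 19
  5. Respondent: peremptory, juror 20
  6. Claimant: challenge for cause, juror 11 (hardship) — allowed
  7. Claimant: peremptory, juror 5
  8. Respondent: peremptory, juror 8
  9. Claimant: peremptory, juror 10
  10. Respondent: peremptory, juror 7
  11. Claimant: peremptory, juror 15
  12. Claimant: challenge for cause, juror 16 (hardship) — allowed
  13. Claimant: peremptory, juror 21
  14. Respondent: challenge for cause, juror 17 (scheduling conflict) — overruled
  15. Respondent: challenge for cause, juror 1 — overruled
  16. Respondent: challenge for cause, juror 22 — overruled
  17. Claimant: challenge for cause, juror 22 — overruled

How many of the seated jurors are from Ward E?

Removed: #2, #3, #5, #7, #8, #10, #11, #14, #15, #16, #19, #20, #21.
Seated jurors 1–9: #1, #4, #6, #9, #12, #13, #17, #18, #22.
Of those, in Ward E: #4, #9, #18 → 3.

3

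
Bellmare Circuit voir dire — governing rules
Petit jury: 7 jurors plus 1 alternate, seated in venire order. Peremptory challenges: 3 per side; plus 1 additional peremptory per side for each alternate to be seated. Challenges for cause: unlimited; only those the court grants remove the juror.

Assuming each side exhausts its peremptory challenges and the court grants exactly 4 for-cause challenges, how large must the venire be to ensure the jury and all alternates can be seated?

20

Seats to fill: 7 + 1 alternates = 8.
Peremptories: 3 + 1×1 = 4 per side × 2 sides = 8.
For-cause removals: 4.
Minimum venire: 8 + 8 + 4 = 20.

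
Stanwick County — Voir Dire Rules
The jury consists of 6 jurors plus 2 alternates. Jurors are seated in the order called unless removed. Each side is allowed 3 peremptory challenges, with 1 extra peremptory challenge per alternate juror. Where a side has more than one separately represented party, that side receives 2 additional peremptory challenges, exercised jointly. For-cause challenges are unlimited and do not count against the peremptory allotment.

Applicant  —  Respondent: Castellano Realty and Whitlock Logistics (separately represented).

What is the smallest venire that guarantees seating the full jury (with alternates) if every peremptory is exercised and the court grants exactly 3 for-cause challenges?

23

Seats to fill: 6 + 2 alternates = 8.
Peremptories — Applicant: 3 + 1×2 = 5; Respondent: 3 + 1×2 + 2 = 7; total 12.
For-cause removals: 3.
Minimum venire: 8 + 12 + 3 = 23.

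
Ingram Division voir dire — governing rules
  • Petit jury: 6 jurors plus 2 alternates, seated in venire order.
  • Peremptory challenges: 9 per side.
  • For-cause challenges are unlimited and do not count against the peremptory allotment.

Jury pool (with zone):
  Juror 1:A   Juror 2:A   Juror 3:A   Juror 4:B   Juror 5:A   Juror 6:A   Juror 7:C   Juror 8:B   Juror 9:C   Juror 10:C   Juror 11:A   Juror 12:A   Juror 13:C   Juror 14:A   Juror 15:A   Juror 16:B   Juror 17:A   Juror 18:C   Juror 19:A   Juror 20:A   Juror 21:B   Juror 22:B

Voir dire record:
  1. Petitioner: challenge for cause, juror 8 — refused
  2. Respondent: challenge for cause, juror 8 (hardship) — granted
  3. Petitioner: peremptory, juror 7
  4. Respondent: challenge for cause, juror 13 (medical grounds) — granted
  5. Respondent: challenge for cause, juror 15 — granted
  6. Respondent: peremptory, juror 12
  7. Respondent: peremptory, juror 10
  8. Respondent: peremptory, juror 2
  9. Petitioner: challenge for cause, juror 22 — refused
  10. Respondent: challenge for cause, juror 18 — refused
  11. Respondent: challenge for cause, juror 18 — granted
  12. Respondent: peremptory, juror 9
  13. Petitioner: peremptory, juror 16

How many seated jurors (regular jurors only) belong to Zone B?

1

Removed: #2, #7, #8, #9, #10, #12, #13, #15, #16, #18.
Seated jurors 1–6: #1, #3, #4, #5, #6, #11 (alternates #14, #17 not counted).
Of those, in Zone B: #4 → 1.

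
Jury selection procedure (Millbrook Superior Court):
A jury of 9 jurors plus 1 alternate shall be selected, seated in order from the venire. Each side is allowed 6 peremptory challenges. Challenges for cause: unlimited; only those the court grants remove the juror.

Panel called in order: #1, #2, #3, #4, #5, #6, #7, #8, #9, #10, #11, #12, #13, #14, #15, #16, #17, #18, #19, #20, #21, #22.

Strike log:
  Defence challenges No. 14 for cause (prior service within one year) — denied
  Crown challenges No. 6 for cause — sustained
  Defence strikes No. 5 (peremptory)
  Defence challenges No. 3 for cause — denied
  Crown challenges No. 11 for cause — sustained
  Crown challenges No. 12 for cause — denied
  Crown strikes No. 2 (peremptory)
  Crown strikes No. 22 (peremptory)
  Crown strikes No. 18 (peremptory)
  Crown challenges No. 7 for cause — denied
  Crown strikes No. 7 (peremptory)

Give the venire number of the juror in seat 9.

14

Removed: #2, #5, #6, #7, #11, #18, #22. (#3, #12, #14 stay — for-cause denied.)
Seating in order: seats 1–9 → #1, #3, #4, #8, #9, #10, #12, #13, #14; alternates → #15.
So seat 9 is #14.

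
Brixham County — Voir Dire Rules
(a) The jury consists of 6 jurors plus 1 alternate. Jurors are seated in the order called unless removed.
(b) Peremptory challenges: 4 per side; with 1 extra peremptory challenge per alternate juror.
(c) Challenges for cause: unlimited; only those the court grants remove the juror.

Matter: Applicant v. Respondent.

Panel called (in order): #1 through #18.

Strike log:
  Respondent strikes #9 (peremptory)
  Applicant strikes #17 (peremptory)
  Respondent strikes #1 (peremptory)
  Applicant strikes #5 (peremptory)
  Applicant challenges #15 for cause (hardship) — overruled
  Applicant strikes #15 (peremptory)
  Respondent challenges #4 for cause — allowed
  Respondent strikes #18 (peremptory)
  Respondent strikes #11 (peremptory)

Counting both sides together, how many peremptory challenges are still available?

Applicant allotment: 4 base + 1 × 1 alternate = 5. Respondent allotment: 4 base + 1 × 1 alternate = 5.
Applicant peremptories used: #17, #5, #15 — 3 (the for-cause on #15 doesn't count).
Respondent peremptories used: #9, #1, #18, #11 — 4 (the for-cause on #4 doesn't count).
Remaining: (5 − 3) + (5 − 4) = 3.

3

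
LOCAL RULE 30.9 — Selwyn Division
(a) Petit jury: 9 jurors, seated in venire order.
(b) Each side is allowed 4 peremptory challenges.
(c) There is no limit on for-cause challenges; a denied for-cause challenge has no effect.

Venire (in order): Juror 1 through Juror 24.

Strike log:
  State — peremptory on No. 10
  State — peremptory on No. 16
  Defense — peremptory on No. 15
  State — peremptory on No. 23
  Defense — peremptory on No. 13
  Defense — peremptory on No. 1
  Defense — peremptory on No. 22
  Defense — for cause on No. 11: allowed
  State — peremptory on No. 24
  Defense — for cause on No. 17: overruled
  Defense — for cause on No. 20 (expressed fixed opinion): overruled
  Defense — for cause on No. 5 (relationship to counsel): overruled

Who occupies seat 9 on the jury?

Removed: #1, #10, #11, #13, #15, #16, #22, #23, #24. (#5, #17, #20 stay — for-cause denied.)
Filling seats in venire order through position 9: #2, #3, #4, #5, #6, #7, #8, #9, #12.
So seat 9 is #12.

12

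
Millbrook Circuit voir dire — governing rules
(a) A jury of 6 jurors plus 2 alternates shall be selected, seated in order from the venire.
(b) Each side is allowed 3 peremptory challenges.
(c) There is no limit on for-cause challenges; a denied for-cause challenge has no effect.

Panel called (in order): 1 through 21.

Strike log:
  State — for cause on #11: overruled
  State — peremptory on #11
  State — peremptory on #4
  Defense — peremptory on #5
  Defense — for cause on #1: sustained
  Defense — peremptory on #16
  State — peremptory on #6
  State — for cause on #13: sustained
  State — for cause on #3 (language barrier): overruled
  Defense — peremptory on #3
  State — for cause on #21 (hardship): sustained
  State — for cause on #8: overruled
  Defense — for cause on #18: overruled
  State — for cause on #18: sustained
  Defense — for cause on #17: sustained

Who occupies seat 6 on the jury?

12

Removed: #1, #3, #4, #5, #6, #11, #13, #16, #17, #18, #21. (#8 stays — for-cause denied.)
Filling seats in venire order through position 6: #2, #7, #8, #9, #10, #12.
So seat 6 is #12.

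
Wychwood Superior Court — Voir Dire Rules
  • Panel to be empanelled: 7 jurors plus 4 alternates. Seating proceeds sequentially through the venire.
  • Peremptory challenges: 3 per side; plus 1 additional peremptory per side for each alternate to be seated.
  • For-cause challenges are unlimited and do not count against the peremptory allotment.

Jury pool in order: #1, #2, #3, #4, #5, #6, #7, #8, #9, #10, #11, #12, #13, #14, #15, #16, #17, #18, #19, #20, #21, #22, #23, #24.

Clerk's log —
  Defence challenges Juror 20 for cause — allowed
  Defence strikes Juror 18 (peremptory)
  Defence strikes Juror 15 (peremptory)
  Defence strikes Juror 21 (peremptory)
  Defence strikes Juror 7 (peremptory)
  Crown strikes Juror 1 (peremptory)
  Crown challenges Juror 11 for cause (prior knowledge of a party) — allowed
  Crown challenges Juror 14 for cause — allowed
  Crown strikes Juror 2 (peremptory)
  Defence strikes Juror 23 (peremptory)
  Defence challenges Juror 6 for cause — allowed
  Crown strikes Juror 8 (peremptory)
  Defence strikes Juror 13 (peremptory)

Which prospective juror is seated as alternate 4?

Removed: #1, #2, #6, #7, #8, #11, #13, #14, #15, #18, #20, #21, #23.
Filling seats in venire order through position 11: #3, #4, #5, #9, #10, #12, #16, #17, #19, #22, #24.
So alternate 4 is #24.

24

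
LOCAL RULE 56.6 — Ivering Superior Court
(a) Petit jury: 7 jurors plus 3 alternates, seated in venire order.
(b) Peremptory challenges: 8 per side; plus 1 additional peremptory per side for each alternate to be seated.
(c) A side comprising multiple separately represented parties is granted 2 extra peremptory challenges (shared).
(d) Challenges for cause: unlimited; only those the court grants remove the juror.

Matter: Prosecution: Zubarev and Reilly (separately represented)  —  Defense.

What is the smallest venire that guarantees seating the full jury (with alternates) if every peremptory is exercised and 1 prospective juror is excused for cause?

35

Seats to fill: 7 + 3 alternates = 10.
Peremptories — Prosecution: 8 + 1×3 + 2 = 13; Defense: 8 + 1×3 = 11; total 24.
For-cause removals: 1.
Minimum venire: 10 + 24 + 1 = 35.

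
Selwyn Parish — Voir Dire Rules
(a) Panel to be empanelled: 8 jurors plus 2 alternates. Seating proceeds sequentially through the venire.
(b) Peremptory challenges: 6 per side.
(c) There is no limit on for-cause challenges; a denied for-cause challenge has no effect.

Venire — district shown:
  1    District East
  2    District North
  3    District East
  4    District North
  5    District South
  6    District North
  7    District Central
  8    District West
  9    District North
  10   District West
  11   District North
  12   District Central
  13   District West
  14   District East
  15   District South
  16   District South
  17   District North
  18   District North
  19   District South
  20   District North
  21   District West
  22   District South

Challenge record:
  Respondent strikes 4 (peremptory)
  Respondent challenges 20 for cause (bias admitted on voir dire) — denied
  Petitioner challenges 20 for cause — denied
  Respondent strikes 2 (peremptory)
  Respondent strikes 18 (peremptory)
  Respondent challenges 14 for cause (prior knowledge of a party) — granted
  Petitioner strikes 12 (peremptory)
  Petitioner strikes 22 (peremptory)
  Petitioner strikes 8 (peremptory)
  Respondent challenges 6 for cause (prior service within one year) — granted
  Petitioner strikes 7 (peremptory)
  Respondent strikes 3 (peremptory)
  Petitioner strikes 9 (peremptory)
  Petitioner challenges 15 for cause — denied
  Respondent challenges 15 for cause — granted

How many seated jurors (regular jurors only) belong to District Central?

0

Removed: #2, #3, #4, #6, #7, #8, #9, #12, #14, #15, #18, #22.
Seated jurors 1–8: #1, #5, #10, #11, #13, #16, #17, #19 (alternates #20, #21 not counted).
None of those are in District Central → 0.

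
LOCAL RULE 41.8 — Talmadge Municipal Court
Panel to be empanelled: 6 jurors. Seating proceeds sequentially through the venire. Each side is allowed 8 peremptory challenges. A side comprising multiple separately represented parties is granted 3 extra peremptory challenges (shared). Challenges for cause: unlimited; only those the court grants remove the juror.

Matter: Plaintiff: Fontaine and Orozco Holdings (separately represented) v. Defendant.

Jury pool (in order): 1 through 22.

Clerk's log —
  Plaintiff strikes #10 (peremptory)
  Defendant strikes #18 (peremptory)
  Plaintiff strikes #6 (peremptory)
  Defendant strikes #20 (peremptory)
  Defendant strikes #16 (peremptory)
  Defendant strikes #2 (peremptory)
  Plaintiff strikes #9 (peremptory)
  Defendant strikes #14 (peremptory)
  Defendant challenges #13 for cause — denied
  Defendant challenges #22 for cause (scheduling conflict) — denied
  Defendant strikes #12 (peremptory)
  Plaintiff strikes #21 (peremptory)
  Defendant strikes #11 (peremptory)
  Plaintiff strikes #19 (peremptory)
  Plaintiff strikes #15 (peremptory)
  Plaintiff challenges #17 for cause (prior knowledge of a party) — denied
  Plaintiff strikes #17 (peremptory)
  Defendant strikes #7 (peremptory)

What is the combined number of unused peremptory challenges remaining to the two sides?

Plaintiff allotment: 8 base + 3 multi-party = 11. Defendant allotment: 8.
Plaintiff peremptories used: #10, #6, #9, #21, #19, #15, #17 — 7 (the for-cause on #17 doesn't count).
Defendant peremptories used: #18, #20, #16, #2, #14, #12, #11, #7 — 8 (for-cause on #13, #22 don't count).
Remaining: (11 − 7) + (8 − 8) = 4.

4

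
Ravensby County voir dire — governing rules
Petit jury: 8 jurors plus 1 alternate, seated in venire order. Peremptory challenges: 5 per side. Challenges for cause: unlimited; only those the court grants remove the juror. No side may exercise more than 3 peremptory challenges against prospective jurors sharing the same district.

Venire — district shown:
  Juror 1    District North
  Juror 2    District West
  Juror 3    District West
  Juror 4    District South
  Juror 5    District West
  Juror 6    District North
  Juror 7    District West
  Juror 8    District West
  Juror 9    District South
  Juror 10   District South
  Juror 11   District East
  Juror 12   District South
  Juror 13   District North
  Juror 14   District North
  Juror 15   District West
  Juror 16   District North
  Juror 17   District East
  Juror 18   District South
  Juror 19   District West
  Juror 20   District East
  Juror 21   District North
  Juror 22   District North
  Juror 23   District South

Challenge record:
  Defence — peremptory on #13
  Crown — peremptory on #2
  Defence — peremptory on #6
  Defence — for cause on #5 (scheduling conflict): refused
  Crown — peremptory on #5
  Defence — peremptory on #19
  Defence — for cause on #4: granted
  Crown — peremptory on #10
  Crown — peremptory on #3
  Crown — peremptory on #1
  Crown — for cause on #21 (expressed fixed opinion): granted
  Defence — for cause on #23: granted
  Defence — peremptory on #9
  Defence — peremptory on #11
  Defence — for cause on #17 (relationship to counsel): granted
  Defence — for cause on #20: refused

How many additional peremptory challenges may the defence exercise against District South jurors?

0

Defence peremptories so far: #13, #6, #19, #9, #11 — 5 of 5 used, 0 left overall.
Against District South: #9 — 1 used; per-district cap 3 leaves 2.
Binding limit: min(0, 2) = 0.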